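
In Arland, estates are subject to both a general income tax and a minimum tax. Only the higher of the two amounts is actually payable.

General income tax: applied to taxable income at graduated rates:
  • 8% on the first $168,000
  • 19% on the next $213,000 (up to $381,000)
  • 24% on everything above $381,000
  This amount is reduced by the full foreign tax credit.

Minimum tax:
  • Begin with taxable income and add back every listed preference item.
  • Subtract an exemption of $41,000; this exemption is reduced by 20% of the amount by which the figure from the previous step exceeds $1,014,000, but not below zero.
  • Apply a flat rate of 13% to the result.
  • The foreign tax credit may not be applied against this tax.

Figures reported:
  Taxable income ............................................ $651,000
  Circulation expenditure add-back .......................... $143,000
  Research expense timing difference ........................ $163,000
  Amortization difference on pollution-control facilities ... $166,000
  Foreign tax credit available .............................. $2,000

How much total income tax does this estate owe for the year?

General income tax:
  $168,000 × 8% = $13,440
  $213,000 × 19% = $40,470
  $270,000 × 24% = $64,800
  → $118,710
  Less foreign tax credit $2,000 → $116,710

Minimum tax:
  Adjusted income: $651,000 + $143,000 + $163,000 + $166,000 = $1,123,000
  Exemption: $41,000 − 20% × ($1,123,000 − $1,014,000) = $41,000 − $21,800 = $19,200
  Base: $1,123,000 − $19,200 = $1,103,800
  $1,103,800 × 13% = $143,494

$143,494 > $116,710, so the minimum tax is the binding amount.

$143,494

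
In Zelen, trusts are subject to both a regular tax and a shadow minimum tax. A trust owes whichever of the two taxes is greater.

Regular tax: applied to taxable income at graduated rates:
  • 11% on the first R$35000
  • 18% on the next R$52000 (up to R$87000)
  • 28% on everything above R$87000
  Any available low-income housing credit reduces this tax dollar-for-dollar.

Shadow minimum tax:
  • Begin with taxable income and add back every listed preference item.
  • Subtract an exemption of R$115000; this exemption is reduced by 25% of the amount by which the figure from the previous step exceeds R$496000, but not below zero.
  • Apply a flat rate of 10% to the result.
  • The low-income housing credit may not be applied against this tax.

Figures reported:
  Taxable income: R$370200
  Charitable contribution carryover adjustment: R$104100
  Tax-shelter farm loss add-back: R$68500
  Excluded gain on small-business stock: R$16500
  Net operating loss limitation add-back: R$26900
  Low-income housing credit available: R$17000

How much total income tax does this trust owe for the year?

R$75506

Regular tax:
  R$35000 × 11% = R$3850
  R$52000 × 18% = R$9360
  R$283200 × 28% = R$79296
  → R$92506
  Less low-income housing credit R$17000 → R$75506

Shadow minimum tax:
  Adjusted income: R$370200 + R$104100 + R$68500 + R$16500 + R$26900 = R$586200
  Exemption: R$115000 − 25% × (R$586200 − R$496000) = R$115000 − R$22550 = R$92450
  Base: R$586200 − R$92450 = R$493750
  R$493750 × 10% = R$49375

R$75506 > R$49375, so the regular tax governs.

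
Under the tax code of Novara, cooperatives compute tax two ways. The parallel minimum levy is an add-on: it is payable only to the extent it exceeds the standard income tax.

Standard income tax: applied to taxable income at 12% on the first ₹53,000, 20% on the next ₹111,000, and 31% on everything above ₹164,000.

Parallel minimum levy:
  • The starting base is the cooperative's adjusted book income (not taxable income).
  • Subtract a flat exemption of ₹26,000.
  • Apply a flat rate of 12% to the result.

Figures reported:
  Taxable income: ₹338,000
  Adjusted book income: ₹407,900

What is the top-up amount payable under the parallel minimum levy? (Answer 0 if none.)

₹0

Parallel minimum levy:
  Base (adjusted book income): ₹407,900
  Less exemption ₹26,000 → base ₹381,900
  ₹381,900 × 12% = ₹45,828

Standard income tax:
  ₹53,000 × 12% = ₹6,360
  ₹111,000 × 20% = ₹22,200
  ₹174,000 × 31% = ₹53,940
  → ₹82,500

₹45,828 ≤ ₹82,500, so no add-on is due.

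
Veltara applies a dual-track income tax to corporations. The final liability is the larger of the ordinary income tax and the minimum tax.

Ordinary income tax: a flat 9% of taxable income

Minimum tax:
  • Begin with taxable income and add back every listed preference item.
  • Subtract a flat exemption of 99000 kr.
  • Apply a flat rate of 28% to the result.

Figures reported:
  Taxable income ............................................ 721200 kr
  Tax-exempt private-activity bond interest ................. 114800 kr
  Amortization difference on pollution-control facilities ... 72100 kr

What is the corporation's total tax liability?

Ordinary income tax:
  721200 kr × 9% = 64908 kr

Minimum tax:
  Adjusted income: 721200 kr + 114800 kr + 72100 kr = 908100 kr
  Less exemption 99000 kr → base 809100 kr
  809100 kr × 28% = 226548 kr

226548 kr > 64908 kr, so the minimum tax is the binding amount.

226548 kr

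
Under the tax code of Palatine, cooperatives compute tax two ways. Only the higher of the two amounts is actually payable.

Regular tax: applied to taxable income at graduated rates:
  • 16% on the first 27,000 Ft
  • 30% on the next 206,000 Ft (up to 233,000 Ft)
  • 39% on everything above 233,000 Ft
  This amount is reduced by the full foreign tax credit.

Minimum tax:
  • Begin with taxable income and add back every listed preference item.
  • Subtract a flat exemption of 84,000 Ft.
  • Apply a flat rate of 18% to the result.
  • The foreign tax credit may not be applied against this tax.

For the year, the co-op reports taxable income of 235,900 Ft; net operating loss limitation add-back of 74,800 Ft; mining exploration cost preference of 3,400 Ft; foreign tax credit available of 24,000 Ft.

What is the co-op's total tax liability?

43,251 Ft

Minimum tax:
  Adjusted income: 235,900 Ft + 74,800 Ft + 3,400 Ft = 314,100 Ft
  Less exemption 84,000 Ft → base 230,100 Ft
  230,100 Ft × 18% = 41,418 Ft

Regular tax:
  27,000 Ft × 16% = 4,320 Ft
  206,000 Ft × 30% = 61,800 Ft
  2,900 Ft × 39% = 1,131 Ft
  → 67,251 Ft
  Less foreign tax credit 24,000 Ft → 43,251 Ft

43,251 Ft > 41,418 Ft, so the regular tax governs.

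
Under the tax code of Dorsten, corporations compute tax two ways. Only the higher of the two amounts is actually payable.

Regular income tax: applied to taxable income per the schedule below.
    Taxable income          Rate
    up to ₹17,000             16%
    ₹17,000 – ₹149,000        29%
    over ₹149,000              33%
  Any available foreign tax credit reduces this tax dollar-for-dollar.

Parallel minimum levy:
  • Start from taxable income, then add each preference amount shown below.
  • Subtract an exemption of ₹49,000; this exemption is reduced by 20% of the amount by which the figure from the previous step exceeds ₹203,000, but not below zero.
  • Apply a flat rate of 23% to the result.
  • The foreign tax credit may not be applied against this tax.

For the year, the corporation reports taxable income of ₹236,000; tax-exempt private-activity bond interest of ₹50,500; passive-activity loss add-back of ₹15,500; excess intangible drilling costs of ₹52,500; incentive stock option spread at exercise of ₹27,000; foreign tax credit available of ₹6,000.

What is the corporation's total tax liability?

Parallel minimum levy:
  Adjusted income: ₹236,000 + ₹50,500 + ₹15,500 + ₹52,500 + ₹27,000 = ₹381,500
  Exemption: ₹49,000 − 20% × (₹381,500 − ₹203,000) = ₹49,000 − ₹35,700 = ₹13,300
  Base: ₹381,500 − ₹13,300 = ₹368,200
  ₹368,200 × 23% = ₹84,686

Regular income tax:
  ₹17,000 × 16% = ₹2,720
  ₹132,000 × 29% = ₹38,280
  ₹87,000 × 33% = ₹28,710
  → ₹69,710
  Less foreign tax credit ₹6,000 → ₹63,710

₹84,686 > ₹63,710, so the parallel minimum levy is the binding amount.

₹84,686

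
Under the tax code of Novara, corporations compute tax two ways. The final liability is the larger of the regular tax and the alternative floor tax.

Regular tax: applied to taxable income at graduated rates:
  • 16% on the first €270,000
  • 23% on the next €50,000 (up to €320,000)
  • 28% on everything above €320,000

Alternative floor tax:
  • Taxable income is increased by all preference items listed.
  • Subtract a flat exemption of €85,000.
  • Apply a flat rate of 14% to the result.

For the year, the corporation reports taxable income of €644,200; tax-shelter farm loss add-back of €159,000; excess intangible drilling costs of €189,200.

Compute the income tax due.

Alternative floor tax:
  Adjusted income: €644,200 + €159,000 + €189,200 = €992,400
  Less exemption €85,000 → base €907,400
  €907,400 × 14% = €127,036

Regular tax:
  €270,000 × 16% = €43,200
  €50,000 × 23% = €11,500
  €324,200 × 28% = €90,776
  → €145,476

€145,476 > €127,036, so the regular tax governs.

€145,476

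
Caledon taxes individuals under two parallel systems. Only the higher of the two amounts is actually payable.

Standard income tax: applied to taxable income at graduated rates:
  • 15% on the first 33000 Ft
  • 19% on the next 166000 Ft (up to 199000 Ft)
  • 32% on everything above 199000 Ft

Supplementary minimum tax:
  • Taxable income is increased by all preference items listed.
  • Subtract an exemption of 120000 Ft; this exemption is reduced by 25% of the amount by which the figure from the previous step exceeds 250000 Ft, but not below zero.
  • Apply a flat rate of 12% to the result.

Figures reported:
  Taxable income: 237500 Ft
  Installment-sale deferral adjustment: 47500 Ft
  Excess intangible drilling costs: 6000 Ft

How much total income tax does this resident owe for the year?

Supplementary minimum tax:
  Adjusted income: 237500 Ft + 47500 Ft + 6000 Ft = 291000 Ft
  Exemption: 120000 Ft − 25% × (291000 Ft − 250000 Ft) = 120000 Ft − 10250 Ft = 109750 Ft
  Base: 291000 Ft − 109750 Ft = 181250 Ft
  181250 Ft × 12% = 21750 Ft

Standard income tax:
  33000 Ft × 15% = 4950 Ft
  166000 Ft × 19% = 31540 Ft
  38500 Ft × 32% = 12320 Ft
  → 48810 Ft

48810 Ft > 21750 Ft, so the standard income tax governs.

48810 Ft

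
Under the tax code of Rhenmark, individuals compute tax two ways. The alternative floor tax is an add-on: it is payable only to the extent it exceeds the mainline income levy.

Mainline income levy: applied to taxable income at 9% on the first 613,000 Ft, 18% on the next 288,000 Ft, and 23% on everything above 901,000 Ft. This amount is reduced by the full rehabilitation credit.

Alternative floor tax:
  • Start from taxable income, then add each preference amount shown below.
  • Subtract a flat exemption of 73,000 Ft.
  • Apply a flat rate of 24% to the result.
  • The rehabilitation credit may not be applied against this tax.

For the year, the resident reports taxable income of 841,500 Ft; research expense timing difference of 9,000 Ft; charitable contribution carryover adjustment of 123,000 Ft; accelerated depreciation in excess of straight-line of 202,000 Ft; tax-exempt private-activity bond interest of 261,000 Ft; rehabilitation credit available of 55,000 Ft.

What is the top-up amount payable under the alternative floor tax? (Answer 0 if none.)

285,940 Ft

Alternative floor tax:
  Adjusted income: 841,500 Ft + 9,000 Ft + 123,000 Ft + 202,000 Ft + 261,000 Ft = 1,436,500 Ft
  Less exemption 73,000 Ft → base 1,363,500 Ft
  1,363,500 Ft × 24% = 327,240 Ft

Mainline income levy:
  613,000 Ft × 9% = 55,170 Ft
  228,500 Ft × 18% = 41,130 Ft
  → 96,300 Ft
  Less rehabilitation credit 55,000 Ft → 41,300 Ft

Excess of alternative floor tax over mainline income levy: 327,240 Ft − 41,300 Ft = 285,940 Ft.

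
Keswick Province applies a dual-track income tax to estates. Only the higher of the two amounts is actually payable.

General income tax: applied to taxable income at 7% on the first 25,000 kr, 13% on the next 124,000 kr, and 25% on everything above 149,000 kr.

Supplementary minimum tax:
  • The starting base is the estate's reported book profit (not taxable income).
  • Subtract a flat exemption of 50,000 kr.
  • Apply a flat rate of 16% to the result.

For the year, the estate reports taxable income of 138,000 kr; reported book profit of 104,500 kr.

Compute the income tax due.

Supplementary minimum tax:
  Base (reported book profit): 104,500 kr
  Less exemption 50,000 kr → base 54,500 kr
  54,500 kr × 16% = 8,720 kr

General income tax:
  25,000 kr × 7% = 1,750 kr
  113,000 kr × 13% = 14,690 kr
  → 16,440 kr

16,440 kr > 8,720 kr, so the general income tax governs.

16,440 kr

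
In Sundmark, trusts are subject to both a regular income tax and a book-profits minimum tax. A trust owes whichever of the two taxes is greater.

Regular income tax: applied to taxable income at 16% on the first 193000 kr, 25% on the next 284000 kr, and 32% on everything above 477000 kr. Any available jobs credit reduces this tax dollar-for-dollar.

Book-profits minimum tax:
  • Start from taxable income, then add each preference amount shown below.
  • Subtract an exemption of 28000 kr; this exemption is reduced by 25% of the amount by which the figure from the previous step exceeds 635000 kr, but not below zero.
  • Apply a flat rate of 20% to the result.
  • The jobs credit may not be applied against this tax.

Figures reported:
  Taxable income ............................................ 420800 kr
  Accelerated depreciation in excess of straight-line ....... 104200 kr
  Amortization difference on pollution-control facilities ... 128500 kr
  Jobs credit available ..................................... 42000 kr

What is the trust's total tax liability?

126025 kr

Book-profits minimum tax:
  Adjusted income: 420800 kr + 104200 kr + 128500 kr = 653500 kr
  Exemption: 28000 kr − 25% × (653500 kr − 635000 kr) = 28000 kr − 4625 kr = 23375 kr
  Base: 653500 kr − 23375 kr = 630125 kr
  630125 kr × 20% = 126025 kr

Regular income tax:
  193000 kr × 16% = 30880 kr
  227800 kr × 25% = 56950 kr
  → 87830 kr
  Less jobs credit 42000 kr → 45830 kr

126025 kr > 45830 kr, so the book-profits minimum tax is the binding amount.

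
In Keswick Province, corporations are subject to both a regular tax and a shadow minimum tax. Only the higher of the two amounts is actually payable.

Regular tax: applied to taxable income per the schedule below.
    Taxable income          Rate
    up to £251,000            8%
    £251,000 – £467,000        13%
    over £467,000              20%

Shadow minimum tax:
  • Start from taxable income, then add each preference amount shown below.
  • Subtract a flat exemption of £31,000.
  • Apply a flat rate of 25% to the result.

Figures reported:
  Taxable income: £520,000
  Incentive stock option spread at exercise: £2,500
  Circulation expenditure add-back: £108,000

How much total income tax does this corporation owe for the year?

£149,875

Shadow minimum tax:
  Adjusted income: £520,000 + £2,500 + £108,000 = £630,500
  Less exemption £31,000 → base £599,500
  £599,500 × 25% = £149,875

Regular tax:
  £251,000 × 8% = £20,080
  £216,000 × 13% = £28,080
  £53,000 × 20% = £10,600
  → £58,760

£149,875 > £58,760, so the shadow minimum tax is the binding amount.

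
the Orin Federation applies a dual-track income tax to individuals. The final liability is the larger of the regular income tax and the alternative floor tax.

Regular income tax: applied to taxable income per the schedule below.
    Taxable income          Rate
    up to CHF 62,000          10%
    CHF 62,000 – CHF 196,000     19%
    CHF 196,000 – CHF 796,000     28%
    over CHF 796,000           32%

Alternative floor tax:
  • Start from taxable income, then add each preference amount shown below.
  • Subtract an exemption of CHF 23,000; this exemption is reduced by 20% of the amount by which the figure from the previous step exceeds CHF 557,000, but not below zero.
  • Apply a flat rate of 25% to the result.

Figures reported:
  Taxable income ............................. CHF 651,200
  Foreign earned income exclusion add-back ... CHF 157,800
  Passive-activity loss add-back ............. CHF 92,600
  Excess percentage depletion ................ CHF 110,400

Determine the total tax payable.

CHF 253,000

Regular income tax:
  CHF 62,000 × 10% = CHF 6,200
  CHF 134,000 × 19% = CHF 25,460
  CHF 455,200 × 28% = CHF 127,456
  → CHF 159,116

Alternative floor tax:
  Adjusted income: CHF 651,200 + CHF 157,800 + CHF 92,600 + CHF 110,400 = CHF 1,012,000
  Exemption: 20% × (CHF 1,012,000 − CHF 557,000) = CHF 91,000 ≥ CHF 23,000, so the exemption is fully phased out
  Base: CHF 1,012,000 − CHF 0 = CHF 1,012,000
  CHF 1,012,000 × 25% = CHF 253,000

CHF 253,000 > CHF 159,116, so the alternative floor tax is the binding amount.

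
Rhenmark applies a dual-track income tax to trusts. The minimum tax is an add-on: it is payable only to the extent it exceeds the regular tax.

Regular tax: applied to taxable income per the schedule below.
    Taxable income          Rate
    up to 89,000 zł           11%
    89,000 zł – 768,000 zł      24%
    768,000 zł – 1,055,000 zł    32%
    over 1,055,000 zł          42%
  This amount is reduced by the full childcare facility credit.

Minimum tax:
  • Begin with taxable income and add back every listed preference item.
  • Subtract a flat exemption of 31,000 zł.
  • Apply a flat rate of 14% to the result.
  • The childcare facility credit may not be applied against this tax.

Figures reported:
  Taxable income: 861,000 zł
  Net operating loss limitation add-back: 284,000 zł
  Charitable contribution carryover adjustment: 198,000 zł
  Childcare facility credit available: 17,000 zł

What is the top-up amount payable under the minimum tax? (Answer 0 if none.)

0 zł

Regular tax:
  89,000 zł × 11% = 9,790 zł
  679,000 zł × 24% = 162,960 zł
  93,000 zł × 32% = 29,760 zł
  → 202,510 zł
  Less childcare facility credit 17,000 zł → 185,510 zł

Minimum tax:
  Adjusted income: 861,000 zł + 284,000 zł + 198,000 zł = 1,343,000 zł
  Less exemption 31,000 zł → base 1,312,000 zł
  1,312,000 zł × 14% = 183,680 zł

183,680 zł ≤ 185,510 zł, so no add-on is due.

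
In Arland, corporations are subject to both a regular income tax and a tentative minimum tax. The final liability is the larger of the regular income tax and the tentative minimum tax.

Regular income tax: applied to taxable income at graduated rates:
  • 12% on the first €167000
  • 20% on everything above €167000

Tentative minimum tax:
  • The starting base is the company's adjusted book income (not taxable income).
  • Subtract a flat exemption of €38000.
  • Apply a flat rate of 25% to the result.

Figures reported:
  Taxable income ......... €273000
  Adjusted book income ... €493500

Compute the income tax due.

Tentative minimum tax:
  Base (adjusted book income): €493500
  Less exemption €38000 → base €455500
  €455500 × 25% = €113875

Regular income tax:
  €167000 × 12% = €20040
  €106000 × 20% = €21200
  → €41240

€113875 > €41240, so the tentative minimum tax is the binding amount.

€113875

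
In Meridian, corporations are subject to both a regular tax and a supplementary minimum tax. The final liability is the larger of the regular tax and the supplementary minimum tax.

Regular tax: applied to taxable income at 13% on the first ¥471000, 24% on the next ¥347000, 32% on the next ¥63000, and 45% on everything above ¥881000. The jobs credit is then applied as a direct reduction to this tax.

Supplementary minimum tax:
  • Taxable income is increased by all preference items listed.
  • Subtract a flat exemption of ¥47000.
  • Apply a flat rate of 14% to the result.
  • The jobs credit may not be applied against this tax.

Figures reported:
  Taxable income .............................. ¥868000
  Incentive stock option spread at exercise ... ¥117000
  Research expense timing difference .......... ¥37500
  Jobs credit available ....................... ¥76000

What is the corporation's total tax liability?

Supplementary minimum tax:
  Adjusted income: ¥868000 + ¥117000 + ¥37500 = ¥1022500
  Less exemption ¥47000 → base ¥975500
  ¥975500 × 14% = ¥136570

Regular tax:
  ¥471000 × 13% = ¥61230
  ¥347000 × 24% = ¥83280
  ¥50000 × 32% = ¥16000
  → ¥160510
  Less jobs credit ¥76000 → ¥84510

¥136570 > ¥84510, so the supplementary minimum tax is the binding amount.

¥136570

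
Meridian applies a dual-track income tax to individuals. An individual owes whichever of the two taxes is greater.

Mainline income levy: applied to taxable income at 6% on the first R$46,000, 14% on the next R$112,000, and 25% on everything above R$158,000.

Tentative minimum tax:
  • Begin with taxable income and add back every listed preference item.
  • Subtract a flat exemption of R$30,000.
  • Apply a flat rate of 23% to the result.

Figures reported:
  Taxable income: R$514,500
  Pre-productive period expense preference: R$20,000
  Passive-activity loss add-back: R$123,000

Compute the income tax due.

R$144,325

Tentative minimum tax:
  Adjusted income: R$514,500 + R$20,000 + R$123,000 = R$657,500
  Less exemption R$30,000 → base R$627,500
  R$627,500 × 23% = R$144,325

Mainline income levy:
  R$46,000 × 6% = R$2,760
  R$112,000 × 14% = R$15,680
  R$356,500 × 25% = R$89,125
  → R$107,565

R$144,325 > R$107,565, so the tentative minimum tax is the binding amount.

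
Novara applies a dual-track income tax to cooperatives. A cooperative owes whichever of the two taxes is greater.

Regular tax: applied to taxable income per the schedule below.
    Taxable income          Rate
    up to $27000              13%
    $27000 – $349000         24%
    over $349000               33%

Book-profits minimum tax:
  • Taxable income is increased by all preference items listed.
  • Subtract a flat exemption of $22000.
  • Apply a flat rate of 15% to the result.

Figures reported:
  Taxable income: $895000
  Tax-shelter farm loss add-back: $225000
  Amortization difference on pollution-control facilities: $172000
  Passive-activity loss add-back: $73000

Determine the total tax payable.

$260970

Book-profits minimum tax:
  Adjusted income: $895000 + $225000 + $172000 + $73000 = $1365000
  Less exemption $22000 → base $1343000
  $1343000 × 15% = $201450

Regular tax:
  $27000 × 13% = $3510
  $322000 × 24% = $77280
  $546000 × 33% = $180180
  → $260970

$260970 > $201450, so the regular tax governs.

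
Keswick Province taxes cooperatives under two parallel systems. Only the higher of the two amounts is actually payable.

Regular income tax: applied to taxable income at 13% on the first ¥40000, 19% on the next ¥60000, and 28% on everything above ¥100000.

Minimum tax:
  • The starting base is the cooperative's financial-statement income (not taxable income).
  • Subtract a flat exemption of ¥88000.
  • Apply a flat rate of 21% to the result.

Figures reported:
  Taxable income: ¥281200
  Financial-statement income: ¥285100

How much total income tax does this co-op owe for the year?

Minimum tax:
  Base (financial-statement income): ¥285100
  Less exemption ¥88000 → base ¥197100
  ¥197100 × 21% = ¥41391

Regular income tax:
  ¥40000 × 13% = ¥5200
  ¥60000 × 19% = ¥11400
  ¥181200 × 28% = ¥50736
  → ¥67336

¥67336 > ¥41391, so the regular income tax governs.

¥67336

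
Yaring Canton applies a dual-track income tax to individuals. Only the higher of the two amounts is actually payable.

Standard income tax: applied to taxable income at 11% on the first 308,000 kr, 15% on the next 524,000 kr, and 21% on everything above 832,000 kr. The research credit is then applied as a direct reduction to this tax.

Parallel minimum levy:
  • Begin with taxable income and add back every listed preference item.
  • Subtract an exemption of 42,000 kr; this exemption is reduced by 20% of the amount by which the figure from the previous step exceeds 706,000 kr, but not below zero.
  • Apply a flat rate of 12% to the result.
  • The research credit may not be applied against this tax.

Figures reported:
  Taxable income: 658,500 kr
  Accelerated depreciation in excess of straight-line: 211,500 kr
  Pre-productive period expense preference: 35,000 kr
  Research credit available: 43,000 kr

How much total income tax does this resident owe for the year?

108,336 kr

Standard income tax:
  308,000 kr × 11% = 33,880 kr
  350,500 kr × 15% = 52,575 kr
  → 86,455 kr
  Less research credit 43,000 kr → 43,455 kr

Parallel minimum levy:
  Adjusted income: 658,500 kr + 211,500 kr + 35,000 kr = 905,000 kr
  Exemption: 42,000 kr − 20% × (905,000 kr − 706,000 kr) = 42,000 kr − 39,800 kr = 2,200 kr
  Base: 905,000 kr − 2,200 kr = 902,800 kr
  902,800 kr × 12% = 108,336 kr

108,336 kr > 43,455 kr, so the parallel minimum levy is the binding amount.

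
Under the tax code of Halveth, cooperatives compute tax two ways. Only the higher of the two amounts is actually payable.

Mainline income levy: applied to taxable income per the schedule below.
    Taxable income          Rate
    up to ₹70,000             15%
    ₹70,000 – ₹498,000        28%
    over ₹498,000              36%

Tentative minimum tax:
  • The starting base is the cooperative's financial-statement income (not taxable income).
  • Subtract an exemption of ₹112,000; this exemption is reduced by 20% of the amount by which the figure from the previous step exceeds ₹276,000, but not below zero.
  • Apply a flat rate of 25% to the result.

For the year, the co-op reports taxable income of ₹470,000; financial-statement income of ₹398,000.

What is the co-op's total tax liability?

Mainline income levy:
  ₹70,000 × 15% = ₹10,500
  ₹400,000 × 28% = ₹112,000
  → ₹122,500

Tentative minimum tax:
  Base (financial-statement income): ₹398,000
  Exemption: ₹112,000 − 20% × (₹398,000 − ₹276,000) = ₹112,000 − ₹24,400 = ₹87,600
  Base: ₹398,000 − ₹87,600 = ₹310,400
  ₹310,400 × 25% = ₹77,600

₹122,500 > ₹77,600, so the mainline income levy governs.

₹122,500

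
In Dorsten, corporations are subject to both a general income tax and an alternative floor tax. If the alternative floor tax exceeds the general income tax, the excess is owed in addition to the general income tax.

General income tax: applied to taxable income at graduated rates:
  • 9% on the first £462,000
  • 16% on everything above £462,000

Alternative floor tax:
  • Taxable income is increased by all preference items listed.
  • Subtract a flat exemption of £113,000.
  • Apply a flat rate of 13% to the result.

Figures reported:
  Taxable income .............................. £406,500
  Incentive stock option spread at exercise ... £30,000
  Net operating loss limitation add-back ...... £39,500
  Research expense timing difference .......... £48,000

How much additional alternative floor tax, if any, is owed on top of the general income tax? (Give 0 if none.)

Alternative floor tax:
  Adjusted income: £406,500 + £30,000 + £39,500 + £48,000 = £524,000
  Less exemption £113,000 → base £411,000
  £411,000 × 13% = £53,430

General income tax:
  £406,500 × 9% = £36,585

Excess of alternative floor tax over general income tax: £53,430 − £36,585 = £16,845.

£16,845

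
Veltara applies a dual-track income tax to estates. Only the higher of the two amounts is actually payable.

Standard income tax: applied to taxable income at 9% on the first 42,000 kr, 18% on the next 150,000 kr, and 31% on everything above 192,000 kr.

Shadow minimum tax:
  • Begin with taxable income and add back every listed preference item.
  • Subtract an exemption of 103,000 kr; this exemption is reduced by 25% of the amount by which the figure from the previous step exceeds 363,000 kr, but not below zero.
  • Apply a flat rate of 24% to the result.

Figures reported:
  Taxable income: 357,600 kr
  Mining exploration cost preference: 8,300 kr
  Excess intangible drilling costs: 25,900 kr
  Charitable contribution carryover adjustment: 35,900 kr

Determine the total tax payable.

82,116 kr

Standard income tax:
  42,000 kr × 9% = 3,780 kr
  150,000 kr × 18% = 27,000 kr
  165,600 kr × 31% = 51,336 kr
  → 82,116 kr

Shadow minimum tax:
  Adjusted income: 357,600 kr + 8,300 kr + 25,900 kr + 35,900 kr = 427,700 kr
  Exemption: 103,000 kr − 25% × (427,700 kr − 363,000 kr) = 103,000 kr − 16,175 kr = 86,825 kr
  Base: 427,700 kr − 86,825 kr = 340,875 kr
  340,875 kr × 24% = 81,810 kr

82,116 kr > 81,810 kr, so the standard income tax governs.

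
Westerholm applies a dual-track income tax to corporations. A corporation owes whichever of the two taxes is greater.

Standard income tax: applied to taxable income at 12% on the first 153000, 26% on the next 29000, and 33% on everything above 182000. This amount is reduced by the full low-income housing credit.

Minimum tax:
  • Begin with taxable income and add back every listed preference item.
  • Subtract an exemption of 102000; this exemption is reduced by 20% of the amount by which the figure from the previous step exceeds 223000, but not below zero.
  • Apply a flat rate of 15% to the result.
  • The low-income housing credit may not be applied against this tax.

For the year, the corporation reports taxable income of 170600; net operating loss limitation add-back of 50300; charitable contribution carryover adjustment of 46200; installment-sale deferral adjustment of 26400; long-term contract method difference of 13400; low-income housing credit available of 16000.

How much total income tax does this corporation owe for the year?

Minimum tax:
  Adjusted income: 170600 + 50300 + 46200 + 26400 + 13400 = 306900
  Exemption: 102000 − 20% × (306900 − 223000) = 102000 − 16780 = 85220
  Base: 306900 − 85220 = 221680
  221680 × 15% = 33252

Standard income tax:
  153000 × 12% = 18360
  17600 × 26% = 4576
  → 22936
  Less low-income housing credit 16000 → 6936

33252 > 6936, so the minimum tax is the binding amount.

33252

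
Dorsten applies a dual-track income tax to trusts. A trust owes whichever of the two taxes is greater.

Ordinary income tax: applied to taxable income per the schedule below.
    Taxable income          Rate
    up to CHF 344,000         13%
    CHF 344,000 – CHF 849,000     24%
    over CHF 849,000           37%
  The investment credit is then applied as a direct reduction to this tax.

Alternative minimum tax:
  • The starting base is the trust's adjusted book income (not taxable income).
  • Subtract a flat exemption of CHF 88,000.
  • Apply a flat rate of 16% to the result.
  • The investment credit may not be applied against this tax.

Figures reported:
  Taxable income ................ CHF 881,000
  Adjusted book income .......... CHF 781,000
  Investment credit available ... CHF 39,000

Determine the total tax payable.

CHF 138,760

Ordinary income tax:
  CHF 344,000 × 13% = CHF 44,720
  CHF 505,000 × 24% = CHF 121,200
  CHF 32,000 × 37% = CHF 11,840
  → CHF 177,760
  Less investment credit CHF 39,000 → CHF 138,760

Alternative minimum tax:
  Base (adjusted book income): CHF 781,000
  Less exemption CHF 88,000 → base CHF 693,000
  CHF 693,000 × 16% = CHF 110,880

CHF 138,760 > CHF 110,880, so the ordinary income tax governs.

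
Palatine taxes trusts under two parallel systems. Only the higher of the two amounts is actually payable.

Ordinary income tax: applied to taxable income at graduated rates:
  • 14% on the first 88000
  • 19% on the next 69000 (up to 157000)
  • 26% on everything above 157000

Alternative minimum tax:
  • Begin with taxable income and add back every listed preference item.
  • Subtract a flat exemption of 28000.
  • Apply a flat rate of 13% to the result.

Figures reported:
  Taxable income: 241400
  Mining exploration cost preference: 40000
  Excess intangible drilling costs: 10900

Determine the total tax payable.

Ordinary income tax:
  88000 × 14% = 12320
  69000 × 19% = 13110
  84400 × 26% = 21944
  → 47374

Alternative minimum tax:
  Adjusted income: 241400 + 40000 + 10900 = 292300
  Less exemption 28000 → base 264300
  264300 × 13% = 34359

47374 > 34359, so the ordinary income tax governs.

47374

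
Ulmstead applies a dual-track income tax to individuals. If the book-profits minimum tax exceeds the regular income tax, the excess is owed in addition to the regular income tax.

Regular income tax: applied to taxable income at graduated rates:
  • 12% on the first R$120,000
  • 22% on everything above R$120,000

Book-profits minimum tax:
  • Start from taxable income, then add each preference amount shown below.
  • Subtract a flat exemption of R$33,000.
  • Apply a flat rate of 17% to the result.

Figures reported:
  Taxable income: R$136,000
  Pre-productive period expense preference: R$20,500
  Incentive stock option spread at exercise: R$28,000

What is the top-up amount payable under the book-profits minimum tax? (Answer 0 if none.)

R$7,835

Book-profits minimum tax:
  Adjusted income: R$136,000 + R$20,500 + R$28,000 = R$184,500
  Less exemption R$33,000 → base R$151,500
  R$151,500 × 17% = R$25,755

Regular income tax:
  R$120,000 × 12% = R$14,400
  R$16,000 × 22% = R$3,520
  → R$17,920

Excess of book-profits minimum tax over regular income tax: R$25,755 − R$17,920 = R$7,835.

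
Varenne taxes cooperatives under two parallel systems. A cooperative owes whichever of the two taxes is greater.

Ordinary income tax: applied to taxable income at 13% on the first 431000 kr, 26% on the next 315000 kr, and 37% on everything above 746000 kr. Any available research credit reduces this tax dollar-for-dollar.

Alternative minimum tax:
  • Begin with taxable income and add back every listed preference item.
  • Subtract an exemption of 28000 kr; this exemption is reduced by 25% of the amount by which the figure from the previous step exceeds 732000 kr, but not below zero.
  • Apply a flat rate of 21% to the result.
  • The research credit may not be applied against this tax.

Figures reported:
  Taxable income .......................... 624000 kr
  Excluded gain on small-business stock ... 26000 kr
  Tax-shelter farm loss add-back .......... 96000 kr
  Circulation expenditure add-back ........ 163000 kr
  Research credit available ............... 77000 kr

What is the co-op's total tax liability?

Alternative minimum tax:
  Adjusted income: 624000 kr + 26000 kr + 96000 kr + 163000 kr = 909000 kr
  Exemption: 25% × (909000 kr − 732000 kr) = 44250 kr ≥ 28000 kr, so the exemption is fully phased out
  Base: 909000 kr − 0 kr = 909000 kr
  909000 kr × 21% = 190890 kr

Ordinary income tax:
  431000 kr × 13% = 56030 kr
  193000 kr × 26% = 50180 kr
  → 106210 kr
  Less research credit 77000 kr → 29210 kr

190890 kr > 29210 kr, so the alternative minimum tax is the binding amount.

190890 kr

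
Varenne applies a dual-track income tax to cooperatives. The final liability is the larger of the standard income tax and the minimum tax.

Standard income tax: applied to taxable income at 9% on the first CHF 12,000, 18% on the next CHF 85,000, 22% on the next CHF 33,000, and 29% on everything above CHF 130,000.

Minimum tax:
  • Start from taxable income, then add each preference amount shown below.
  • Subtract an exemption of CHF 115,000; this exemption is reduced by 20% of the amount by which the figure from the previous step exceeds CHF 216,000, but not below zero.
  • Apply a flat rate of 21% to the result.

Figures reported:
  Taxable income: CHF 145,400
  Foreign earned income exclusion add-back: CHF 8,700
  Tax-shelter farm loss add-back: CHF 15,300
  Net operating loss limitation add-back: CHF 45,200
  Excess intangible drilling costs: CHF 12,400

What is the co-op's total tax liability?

CHF 28,106

Minimum tax:
  Adjusted income: CHF 145,400 + CHF 8,700 + CHF 15,300 + CHF 45,200 + CHF 12,400 = CHF 227,000
  Exemption: CHF 115,000 − 20% × (CHF 227,000 − CHF 216,000) = CHF 115,000 − CHF 2,200 = CHF 112,800
  Base: CHF 227,000 − CHF 112,800 = CHF 114,200
  CHF 114,200 × 21% = CHF 23,982

Standard income tax:
  CHF 12,000 × 9% = CHF 1,080
  CHF 85,000 × 18% = CHF 15,300
  CHF 33,000 × 22% = CHF 7,260
  CHF 15,400 × 29% = CHF 4,466
  → CHF 28,106

CHF 28,106 > CHF 23,982, so the standard income tax governs.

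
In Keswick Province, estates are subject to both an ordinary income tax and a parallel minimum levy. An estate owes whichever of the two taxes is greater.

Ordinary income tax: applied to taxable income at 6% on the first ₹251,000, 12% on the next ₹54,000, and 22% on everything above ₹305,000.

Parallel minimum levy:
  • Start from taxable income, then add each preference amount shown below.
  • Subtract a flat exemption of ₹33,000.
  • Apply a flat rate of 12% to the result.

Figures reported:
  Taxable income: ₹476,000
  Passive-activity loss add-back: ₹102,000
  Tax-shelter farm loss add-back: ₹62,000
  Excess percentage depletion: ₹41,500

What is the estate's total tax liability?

₹77,820

Ordinary income tax:
  ₹251,000 × 6% = ₹15,060
  ₹54,000 × 12% = ₹6,480
  ₹171,000 × 22% = ₹37,620
  → ₹59,160

Parallel minimum levy:
  Adjusted income: ₹476,000 + ₹102,000 + ₹62,000 + ₹41,500 = ₹681,500
  Less exemption ₹33,000 → base ₹648,500
  ₹648,500 × 12% = ₹77,820

₹77,820 > ₹59,160, so the parallel minimum levy is the binding amount.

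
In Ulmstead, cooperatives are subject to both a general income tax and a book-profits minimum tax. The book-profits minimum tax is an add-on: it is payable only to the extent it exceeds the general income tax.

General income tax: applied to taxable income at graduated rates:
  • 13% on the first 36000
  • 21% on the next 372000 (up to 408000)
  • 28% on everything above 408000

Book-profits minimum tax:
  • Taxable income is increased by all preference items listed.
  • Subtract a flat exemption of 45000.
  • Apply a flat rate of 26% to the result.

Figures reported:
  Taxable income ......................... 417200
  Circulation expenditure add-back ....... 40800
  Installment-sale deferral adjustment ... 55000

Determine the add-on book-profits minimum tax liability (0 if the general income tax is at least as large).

36304

General income tax:
  36000 × 13% = 4680
  372000 × 21% = 78120
  9200 × 28% = 2576
  → 85376

Book-profits minimum tax:
  Adjusted income: 417200 + 40800 + 55000 = 513000
  Less exemption 45000 → base 468000
  468000 × 26% = 121680

Excess of book-profits minimum tax over general income tax: 121680 − 85376 = 36304.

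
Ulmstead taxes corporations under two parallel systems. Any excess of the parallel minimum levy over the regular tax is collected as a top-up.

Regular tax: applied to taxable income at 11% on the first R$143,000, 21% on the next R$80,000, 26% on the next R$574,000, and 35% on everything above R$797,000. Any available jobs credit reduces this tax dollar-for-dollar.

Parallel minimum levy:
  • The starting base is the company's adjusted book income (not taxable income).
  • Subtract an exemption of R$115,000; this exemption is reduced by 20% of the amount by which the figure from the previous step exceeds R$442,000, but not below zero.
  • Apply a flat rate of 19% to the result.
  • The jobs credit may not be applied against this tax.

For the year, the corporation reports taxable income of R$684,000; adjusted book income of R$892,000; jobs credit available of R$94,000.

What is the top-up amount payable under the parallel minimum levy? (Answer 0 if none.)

Regular tax:
  R$143,000 × 11% = R$15,730
  R$80,000 × 21% = R$16,800
  R$461,000 × 26% = R$119,860
  → R$152,390
  Less jobs credit R$94,000 → R$58,390

Parallel minimum levy:
  Base (adjusted book income): R$892,000
  Exemption: R$115,000 − 20% × (R$892,000 − R$442,000) = R$115,000 − R$90,000 = R$25,000
  Base: R$892,000 − R$25,000 = R$867,000
  R$867,000 × 19% = R$164,730

Excess of parallel minimum levy over regular tax: R$164,730 − R$58,390 = R$106,340.

R$106,340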